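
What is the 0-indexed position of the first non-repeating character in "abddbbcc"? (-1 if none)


Input: abddbbcc
Character frequencies:
  'a': 1
  'b': 3
  'c': 2
  'd': 2
Scanning left to right for freq == 1:
  Position 0 ('a'): unique! => answer = 0

0


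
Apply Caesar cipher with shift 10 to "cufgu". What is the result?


Caesar cipher: shift "cufgu" by 10
  'c' (pos 2) + 10 = pos 12 = 'm'
  'u' (pos 20) + 10 = pos 4 = 'e'
  'f' (pos 5) + 10 = pos 15 = 'p'
  'g' (pos 6) + 10 = pos 16 = 'q'
  'u' (pos 20) + 10 = pos 4 = 'e'
Result: mepqe

mepqe


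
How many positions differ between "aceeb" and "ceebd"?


Comparing "aceeb" and "ceebd" position by position:
  Position 0: 'a' vs 'c' => DIFFER
  Position 1: 'c' vs 'e' => DIFFER
  Position 2: 'e' vs 'e' => same
  Position 3: 'e' vs 'b' => DIFFER
  Position 4: 'b' vs 'd' => DIFFER
Positions that differ: 4

4


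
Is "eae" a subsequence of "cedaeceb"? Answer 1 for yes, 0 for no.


Check if "eae" is a subsequence of "cedaeceb"
Greedy scan:
  Position 0 ('c'): no match needed
  Position 1 ('e'): matches sub[0] = 'e'
  Position 2 ('d'): no match needed
  Position 3 ('a'): matches sub[1] = 'a'
  Position 4 ('e'): matches sub[2] = 'e'
  Position 5 ('c'): no match needed
  Position 6 ('e'): no match needed
  Position 7 ('b'): no match needed
All 3 characters matched => is a subsequence

1


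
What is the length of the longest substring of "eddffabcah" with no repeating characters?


Input: "eddffabcah"
Sliding window (track last position of each char):
  Position 0 ('e'): window [0,0] length 1 -- new best
  Position 1 ('d'): window [0,1] length 2 -- new best
  Position 2 ('d'): repeat (last at 1), move window start to 2
  Position 2 ('d'): window [2,2] length 1
  Position 3 ('f'): window [2,3] length 2
  Position 4 ('f'): repeat (last at 3), move window start to 4
  Position 4 ('f'): window [4,4] length 1
  Position 5 ('a'): window [4,5] length 2
  Position 6 ('b'): window [4,6] length 3 -- new best
  Position 7 ('c'): window [4,7] length 4 -- new best
  Position 8 ('a'): repeat (last at 5), move window start to 6
  Position 8 ('a'): window [6,8] length 3
  Position 9 ('h'): window [6,9] length 4
Longest substring with no repeats: "fabc" with length 4

4


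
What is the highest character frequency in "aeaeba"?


Input: aeaeba
Character counts:
  'a': 3
  'b': 1
  'e': 2
Maximum frequency: 3

3


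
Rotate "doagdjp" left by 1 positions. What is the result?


Input: "doagdjp", rotate left by 1
First 1 characters: "d"
Remaining characters: "oagdjp"
Concatenate remaining + first: "oagdjp" + "d" = "oagdjpd"

oagdjpd


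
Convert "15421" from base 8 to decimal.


Input: "15421" in base 8
Positional expansion:
  Digit '1' (value 1) x 8^4 = 4096
  Digit '5' (value 5) x 8^3 = 2560
  Digit '4' (value 4) x 8^2 = 256
  Digit '2' (value 2) x 8^1 = 16
  Digit '1' (value 1) x 8^0 = 1
Sum = 6929

6929


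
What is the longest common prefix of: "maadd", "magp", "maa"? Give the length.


Words: maadd, magp, maa
  Position 0: all 'm' => match
  Position 1: all 'a' => match
  Position 2: ('a', 'g', 'a') => mismatch, stop
LCP = "ma" (length 2)

2


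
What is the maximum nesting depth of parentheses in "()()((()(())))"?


Input: "()()((()(())))"
Tracking depth:
  Position 0 '(': depth becomes 1
  Position 1 ')': depth becomes 0
  Position 2 '(': depth becomes 1
  Position 3 ')': depth becomes 0
  Position 4 '(': depth becomes 1
  Position 5 '(': depth becomes 2
  Position 6 '(': depth becomes 3
  Position 7 ')': depth becomes 2
  Position 8 '(': depth becomes 3
  Position 9 '(': depth becomes 4
  Position 10 ')': depth becomes 3
  Position 11 ')': depth becomes 2
  Position 12 ')': depth becomes 1
  Position 13 ')': depth becomes 0
Maximum depth reached: 4

4


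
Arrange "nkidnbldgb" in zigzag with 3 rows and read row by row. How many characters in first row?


Zigzag "nkidnbldgb" into 3 rows:
Placing characters:
  'n' => row 0
  'k' => row 1
  'i' => row 2
  'd' => row 1
  'n' => row 0
  'b' => row 1
  'l' => row 2
  'd' => row 1
  'g' => row 0
  'b' => row 1
Rows:
  Row 0: "nng"
  Row 1: "kdbdb"
  Row 2: "il"
First row length: 3

3


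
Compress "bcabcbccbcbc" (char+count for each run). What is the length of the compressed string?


Input: bcabcbccbcbc
Runs:
  'b' x 1 => "b1"
  'c' x 1 => "c1"
  'a' x 1 => "a1"
  'b' x 1 => "b1"
  'c' x 1 => "c1"
  'b' x 1 => "b1"
  'c' x 2 => "c2"
  'b' x 1 => "b1"
  'c' x 1 => "c1"
  'b' x 1 => "b1"
  'c' x 1 => "c1"
Compressed: "b1c1a1b1c1b1c2b1c1b1c1"
Compressed length: 22

22


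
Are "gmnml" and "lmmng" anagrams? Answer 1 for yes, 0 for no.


Strings: "gmnml", "lmmng"
Sorted first:  glmmn
Sorted second: glmmn
Sorted forms match => anagrams

1


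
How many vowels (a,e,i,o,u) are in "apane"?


Input: apane
Checking each character:
  'a' at position 0: vowel (running total: 1)
  'p' at position 1: consonant
  'a' at position 2: vowel (running total: 2)
  'n' at position 3: consonant
  'e' at position 4: vowel (running total: 3)
Total vowels: 3

3


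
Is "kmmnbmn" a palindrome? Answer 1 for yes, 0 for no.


Input: kmmnbmn
Reversed: nmbnmmk
  Compare pos 0 ('k') with pos 6 ('n'): MISMATCH
  Compare pos 1 ('m') with pos 5 ('m'): match
  Compare pos 2 ('m') with pos 4 ('b'): MISMATCH
Result: not a palindrome

0


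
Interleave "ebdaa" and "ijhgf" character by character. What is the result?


Interleaving "ebdaa" and "ijhgf":
  Position 0: 'e' from first, 'i' from second => "ei"
  Position 1: 'b' from first, 'j' from second => "bj"
  Position 2: 'd' from first, 'h' from second => "dh"
  Position 3: 'a' from first, 'g' from second => "ag"
  Position 4: 'a' from first, 'f' from second => "af"
Result: eibjdhagaf

eibjdhagaf


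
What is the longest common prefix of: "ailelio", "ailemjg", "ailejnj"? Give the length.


Words: ailelio, ailemjg, ailejnj
  Position 0: all 'a' => match
  Position 1: all 'i' => match
  Position 2: all 'l' => match
  Position 3: all 'e' => match
  Position 4: ('l', 'm', 'j') => mismatch, stop
LCP = "aile" (length 4)

4


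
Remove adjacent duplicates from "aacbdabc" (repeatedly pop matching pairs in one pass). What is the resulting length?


Input: aacbdabc
Stack-based adjacent duplicate removal:
  Read 'a': push. Stack: a
  Read 'a': matches stack top 'a' => pop. Stack: (empty)
  Read 'c': push. Stack: c
  Read 'b': push. Stack: cb
  Read 'd': push. Stack: cbd
  Read 'a': push. Stack: cbda
  Read 'b': push. Stack: cbdab
  Read 'c': push. Stack: cbdabc
Final stack: "cbdabc" (length 6)

6


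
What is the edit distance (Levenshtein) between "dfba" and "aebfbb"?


Computing edit distance: "dfba" -> "aebfbb"
DP table:
           a    e    b    f    b    b
      0    1    2    3    4    5    6
  d   1    1    2    3    4    5    6
  f   2    2    2    3    3    4    5
  b   3    3    3    2    3    3    4
  a   4    3    4    3    3    4    4
Edit distance = dp[4][6] = 4

4


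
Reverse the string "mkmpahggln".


Input: mkmpahggln
Reading characters right to left:
  Position 9: 'n'
  Position 8: 'l'
  Position 7: 'g'
  Position 6: 'g'
  Position 5: 'h'
  Position 4: 'a'
  Position 3: 'p'
  Position 2: 'm'
  Position 1: 'k'
  Position 0: 'm'
Reversed: nlgghapmkm

nlgghapmkm


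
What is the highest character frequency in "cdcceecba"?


Input: cdcceecba
Character counts:
  'a': 1
  'b': 1
  'c': 4
  'd': 1
  'e': 2
Maximum frequency: 4

4


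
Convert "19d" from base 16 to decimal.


Input: "19d" in base 16
Positional expansion:
  Digit '1' (value 1) x 16^2 = 256
  Digit '9' (value 9) x 16^1 = 144
  Digit 'd' (value 13) x 16^0 = 13
Sum = 413

413


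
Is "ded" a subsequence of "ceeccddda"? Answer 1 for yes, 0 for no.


Check if "ded" is a subsequence of "ceeccddda"
Greedy scan:
  Position 0 ('c'): no match needed
  Position 1 ('e'): no match needed
  Position 2 ('e'): no match needed
  Position 3 ('c'): no match needed
  Position 4 ('c'): no match needed
  Position 5 ('d'): matches sub[0] = 'd'
  Position 6 ('d'): no match needed
  Position 7 ('d'): no match needed
  Position 8 ('a'): no match needed
Only matched 1/3 characters => not a subsequence

0


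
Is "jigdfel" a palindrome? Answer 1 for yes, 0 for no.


Input: jigdfel
Reversed: lefdgij
  Compare pos 0 ('j') with pos 6 ('l'): MISMATCH
  Compare pos 1 ('i') with pos 5 ('e'): MISMATCH
  Compare pos 2 ('g') with pos 4 ('f'): MISMATCH
Result: not a palindrome

0


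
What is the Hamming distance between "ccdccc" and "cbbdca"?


Comparing "ccdccc" and "cbbdca" position by position:
  Position 0: 'c' vs 'c' => same
  Position 1: 'c' vs 'b' => differ
  Position 2: 'd' vs 'b' => differ
  Position 3: 'c' vs 'd' => differ
  Position 4: 'c' vs 'c' => same
  Position 5: 'c' vs 'a' => differ
Total differences (Hamming distance): 4

4


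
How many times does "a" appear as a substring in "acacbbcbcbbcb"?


Searching for "a" in "acacbbcbcbbcb"
Scanning each position:
  Position 0: "a" => MATCH
  Position 1: "c" => no
  Position 2: "a" => MATCH
  Position 3: "c" => no
  Position 4: "b" => no
  Position 5: "b" => no
  Position 6: "c" => no
  Position 7: "b" => no
  Position 8: "c" => no
  Position 9: "b" => no
  Position 10: "b" => no
  Position 11: "c" => no
  Position 12: "b" => no
Total occurrences: 2

2


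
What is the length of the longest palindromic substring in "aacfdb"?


Input: "aacfdb"
Checking substrings for palindromes:
  [0:2] "aa" (len 2) => palindrome
Longest palindromic substring: "aa" with length 2

2


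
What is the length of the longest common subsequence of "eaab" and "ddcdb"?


LCS of "eaab" and "ddcdb"
DP table:
           d    d    c    d    b
      0    0    0    0    0    0
  e   0    0    0    0    0    0
  a   0    0    0    0    0    0
  a   0    0    0    0    0    0
  b   0    0    0    0    0    1
LCS length = dp[4][5] = 1

1


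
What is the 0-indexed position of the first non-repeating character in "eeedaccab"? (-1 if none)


Input: eeedaccab
Character frequencies:
  'a': 2
  'b': 1
  'c': 2
  'd': 1
  'e': 3
Scanning left to right for freq == 1:
  Position 0 ('e'): freq=3, skip
  Position 1 ('e'): freq=3, skip
  Position 2 ('e'): freq=3, skip
  Position 3 ('d'): unique! => answer = 3

3


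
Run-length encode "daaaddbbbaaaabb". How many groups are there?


Input: daaaddbbbaaaabb
Scanning for consecutive runs:
  Group 1: 'd' x 1 (positions 0-0)
  Group 2: 'a' x 3 (positions 1-3)
  Group 3: 'd' x 2 (positions 4-5)
  Group 4: 'b' x 3 (positions 6-8)
  Group 5: 'a' x 4 (positions 9-12)
  Group 6: 'b' x 2 (positions 13-14)
Total groups: 6

6


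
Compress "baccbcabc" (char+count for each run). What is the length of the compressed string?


Input: baccbcabc
Runs:
  'b' x 1 => "b1"
  'a' x 1 => "a1"
  'c' x 2 => "c2"
  'b' x 1 => "b1"
  'c' x 1 => "c1"
  'a' x 1 => "a1"
  'b' x 1 => "b1"
  'c' x 1 => "c1"
Compressed: "b1a1c2b1c1a1b1c1"
Compressed length: 16

16


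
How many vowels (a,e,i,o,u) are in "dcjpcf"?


Input: dcjpcf
Checking each character:
  'd' at position 0: consonant
  'c' at position 1: consonant
  'j' at position 2: consonant
  'p' at position 3: consonant
  'c' at position 4: consonant
  'f' at position 5: consonant
Total vowels: 0

0


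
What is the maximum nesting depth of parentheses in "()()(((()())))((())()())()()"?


Input: "()()(((()())))((())()())()()"
Tracking depth:
  Position 0 '(': depth becomes 1
  Position 1 ')': depth becomes 0
  Position 2 '(': depth becomes 1
  Position 3 ')': depth becomes 0
  Position 4 '(': depth becomes 1
  Position 5 '(': depth becomes 2
  Position 6 '(': depth becomes 3
  Position 7 '(': depth becomes 4
  Position 8 ')': depth becomes 3
  Position 9 '(': depth becomes 4
  Position 10 ')': depth becomes 3
  Position 11 ')': depth becomes 2
  Position 12 ')': depth becomes 1
  Position 13 ')': depth becomes 0
  Position 14 '(': depth becomes 1
  Position 15 '(': depth becomes 2
  Position 16 '(': depth becomes 3
  Position 17 ')': depth becomes 2
  Position 18 ')': depth becomes 1
  Position 19 '(': depth becomes 2
  Position 20 ')': depth becomes 1
  Position 21 '(': depth becomes 2
  Position 22 ')': depth becomes 1
  Position 23 ')': depth becomes 0
  Position 24 '(': depth becomes 1
  Position 25 ')': depth becomes 0
  Position 26 '(': depth becomes 1
  Position 27 ')': depth becomes 0
Maximum depth reached: 4

4


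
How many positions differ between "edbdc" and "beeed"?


Comparing "edbdc" and "beeed" position by position:
  Position 0: 'e' vs 'b' => DIFFER
  Position 1: 'd' vs 'e' => DIFFER
  Position 2: 'b' vs 'e' => DIFFER
  Position 3: 'd' vs 'e' => DIFFER
  Position 4: 'c' vs 'd' => DIFFER
Positions that differ: 5

5


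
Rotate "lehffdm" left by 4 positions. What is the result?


Input: "lehffdm", rotate left by 4
First 4 characters: "lehf"
Remaining characters: "fdm"
Concatenate remaining + first: "fdm" + "lehf" = "fdmlehf"

fdmlehf


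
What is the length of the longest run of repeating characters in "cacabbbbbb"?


Input: "cacabbbbbb"
Scanning for longest run:
  Position 1 ('a'): new char, reset run to 1
  Position 2 ('c'): new char, reset run to 1
  Position 3 ('a'): new char, reset run to 1
  Position 4 ('b'): new char, reset run to 1
  Position 5 ('b'): continues run of 'b', length=2
  Position 6 ('b'): continues run of 'b', length=3
  Position 7 ('b'): continues run of 'b', length=4
  Position 8 ('b'): continues run of 'b', length=5
  Position 9 ('b'): continues run of 'b', length=6
Longest run: 'b' with length 6

6


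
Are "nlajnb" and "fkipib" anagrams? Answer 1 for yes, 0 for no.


Strings: "nlajnb", "fkipib"
Sorted first:  abjlnn
Sorted second: bfiikp
Differ at position 0: 'a' vs 'b' => not anagrams

0


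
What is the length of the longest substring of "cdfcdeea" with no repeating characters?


Input: "cdfcdeea"
Sliding window (track last position of each char):
  Position 0 ('c'): window [0,0] length 1 -- new best
  Position 1 ('d'): window [0,1] length 2 -- new best
  Position 2 ('f'): window [0,2] length 3 -- new best
  Position 3 ('c'): repeat (last at 0), move window start to 1
  Position 3 ('c'): window [1,3] length 3
  Position 4 ('d'): repeat (last at 1), move window start to 2
  Position 4 ('d'): window [2,4] length 3
  Position 5 ('e'): window [2,5] length 4 -- new best
  Position 6 ('e'): repeat (last at 5), move window start to 6
  Position 6 ('e'): window [6,6] length 1
  Position 7 ('a'): window [6,7] length 2
Longest substring with no repeats: "fcde" with length 4

4


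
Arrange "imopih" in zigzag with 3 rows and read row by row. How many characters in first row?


Zigzag "imopih" into 3 rows:
Placing characters:
  'i' => row 0
  'm' => row 1
  'o' => row 2
  'p' => row 1
  'i' => row 0
  'h' => row 1
Rows:
  Row 0: "ii"
  Row 1: "mph"
  Row 2: "o"
First row length: 2

2


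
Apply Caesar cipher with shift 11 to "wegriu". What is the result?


Caesar cipher: shift "wegriu" by 11
  'w' (pos 22) + 11 = pos 7 = 'h'
  'e' (pos 4) + 11 = pos 15 = 'p'
  'g' (pos 6) + 11 = pos 17 = 'r'
  'r' (pos 17) + 11 = pos 2 = 'c'
  'i' (pos 8) + 11 = pos 19 = 't'
  'u' (pos 20) + 11 = pos 5 = 'f'
Result: hprctf

hprctf


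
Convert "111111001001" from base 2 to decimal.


Input: "111111001001" in base 2
Positional expansion:
  Digit '1' (value 1) x 2^11 = 2048
  Digit '1' (value 1) x 2^10 = 1024
  Digit '1' (value 1) x 2^9 = 512
  Digit '1' (value 1) x 2^8 = 256
  Digit '1' (value 1) x 2^7 = 128
  Digit '1' (value 1) x 2^6 = 64
  Digit '0' (value 0) x 2^5 = 0
  Digit '0' (value 0) x 2^4 = 0
  Digit '1' (value 1) x 2^3 = 8
  Digit '0' (value 0) x 2^2 = 0
  Digit '0' (value 0) x 2^1 = 0
  Digit '1' (value 1) x 2^0 = 1
Sum = 4041

4041


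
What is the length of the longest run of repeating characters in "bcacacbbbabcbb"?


Input: "bcacacbbbabcbb"
Scanning for longest run:
  Position 1 ('c'): new char, reset run to 1
  Position 2 ('a'): new char, reset run to 1
  Position 3 ('c'): new char, reset run to 1
  Position 4 ('a'): new char, reset run to 1
  Position 5 ('c'): new char, reset run to 1
  Position 6 ('b'): new char, reset run to 1
  Position 7 ('b'): continues run of 'b', length=2
  Position 8 ('b'): continues run of 'b', length=3
  Position 9 ('a'): new char, reset run to 1
  Position 10 ('b'): new char, reset run to 1
  Position 11 ('c'): new char, reset run to 1
  Position 12 ('b'): new char, reset run to 1
  Position 13 ('b'): continues run of 'b', length=2
Longest run: 'b' with length 3

3


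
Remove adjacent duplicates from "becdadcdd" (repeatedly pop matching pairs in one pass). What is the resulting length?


Input: becdadcdd
Stack-based adjacent duplicate removal:
  Read 'b': push. Stack: b
  Read 'e': push. Stack: be
  Read 'c': push. Stack: bec
  Read 'd': push. Stack: becd
  Read 'a': push. Stack: becda
  Read 'd': push. Stack: becdad
  Read 'c': push. Stack: becdadc
  Read 'd': push. Stack: becdadcd
  Read 'd': matches stack top 'd' => pop. Stack: becdadc
Final stack: "becdadc" (length 7)

7


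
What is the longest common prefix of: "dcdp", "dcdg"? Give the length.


Words: dcdp, dcdg
  Position 0: all 'd' => match
  Position 1: all 'c' => match
  Position 2: all 'd' => match
  Position 3: ('p', 'g') => mismatch, stop
LCP = "dcd" (length 3)

3


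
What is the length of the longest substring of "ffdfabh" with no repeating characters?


Input: "ffdfabh"
Sliding window (track last position of each char):
  Position 0 ('f'): window [0,0] length 1 -- new best
  Position 1 ('f'): repeat (last at 0), move window start to 1
  Position 1 ('f'): window [1,1] length 1
  Position 2 ('d'): window [1,2] length 2 -- new best
  Position 3 ('f'): repeat (last at 1), move window start to 2
  Position 3 ('f'): window [2,3] length 2
  Position 4 ('a'): window [2,4] length 3 -- new best
  Position 5 ('b'): window [2,5] length 4 -- new best
  Position 6 ('h'): window [2,6] length 5 -- new best
Longest substring with no repeats: "dfabh" with length 5

5


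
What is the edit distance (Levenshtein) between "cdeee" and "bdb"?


Computing edit distance: "cdeee" -> "bdb"
DP table:
           b    d    b
      0    1    2    3
  c   1    1    2    3
  d   2    2    1    2
  e   3    3    2    2
  e   4    4    3    3
  e   5    5    4    4
Edit distance = dp[5][3] = 4

4


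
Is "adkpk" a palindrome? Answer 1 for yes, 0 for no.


Input: adkpk
Reversed: kpkda
  Compare pos 0 ('a') with pos 4 ('k'): MISMATCH
  Compare pos 1 ('d') with pos 3 ('p'): MISMATCH
Result: not a palindrome

0


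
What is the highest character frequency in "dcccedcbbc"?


Input: dcccedcbbc
Character counts:
  'b': 2
  'c': 5
  'd': 2
  'e': 1
Maximum frequency: 5

5


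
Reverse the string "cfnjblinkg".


Input: cfnjblinkg
Reading characters right to left:
  Position 9: 'g'
  Position 8: 'k'
  Position 7: 'n'
  Position 6: 'i'
  Position 5: 'l'
  Position 4: 'b'
  Position 3: 'j'
  Position 2: 'n'
  Position 1: 'f'
  Position 0: 'c'
Reversed: gknilbjnfc

gknilbjnfc


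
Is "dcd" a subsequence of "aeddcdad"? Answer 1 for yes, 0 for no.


Check if "dcd" is a subsequence of "aeddcdad"
Greedy scan:
  Position 0 ('a'): no match needed
  Position 1 ('e'): no match needed
  Position 2 ('d'): matches sub[0] = 'd'
  Position 3 ('d'): no match needed
  Position 4 ('c'): matches sub[1] = 'c'
  Position 5 ('d'): matches sub[2] = 'd'
  Position 6 ('a'): no match needed
  Position 7 ('d'): no match needed
All 3 characters matched => is a subsequence

1


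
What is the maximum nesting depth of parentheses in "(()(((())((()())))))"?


Input: "(()(((())((()())))))"
Tracking depth:
  Position 0 '(': depth becomes 1
  Position 1 '(': depth becomes 2
  Position 2 ')': depth becomes 1
  Position 3 '(': depth becomes 2
  Position 4 '(': depth becomes 3
  Position 5 '(': depth becomes 4
  Position 6 '(': depth becomes 5
  Position 7 ')': depth becomes 4
  Position 8 ')': depth becomes 3
  Position 9 '(': depth becomes 4
  Position 10 '(': depth becomes 5
  Position 11 '(': depth becomes 6
  Position 12 ')': depth becomes 5
  Position 13 '(': depth becomes 6
  Position 14 ')': depth becomes 5
  Position 15 ')': depth becomes 4
  Position 16 ')': depth becomes 3
  Position 17 ')': depth becomes 2
  Position 18 ')': depth becomes 1
  Position 19 ')': depth becomes 0
Maximum depth reached: 6

6


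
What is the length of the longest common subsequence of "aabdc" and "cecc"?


LCS of "aabdc" and "cecc"
DP table:
           c    e    c    c
      0    0    0    0    0
  a   0    0    0    0    0
  a   0    0    0    0    0
  b   0    0    0    0    0
  d   0    0    0    0    0
  c   0    1    1    1    1
LCS length = dp[5][4] = 1

1


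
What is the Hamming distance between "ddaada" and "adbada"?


Comparing "ddaada" and "adbada" position by position:
  Position 0: 'd' vs 'a' => differ
  Position 1: 'd' vs 'd' => same
  Position 2: 'a' vs 'b' => differ
  Position 3: 'a' vs 'a' => same
  Position 4: 'd' vs 'd' => same
  Position 5: 'a' vs 'a' => same
Total differences (Hamming distance): 2

2


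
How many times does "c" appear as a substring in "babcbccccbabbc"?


Searching for "c" in "babcbccccbabbc"
Scanning each position:
  Position 0: "b" => no
  Position 1: "a" => no
  Position 2: "b" => no
  Position 3: "c" => MATCH
  Position 4: "b" => no
  Position 5: "c" => MATCH
  Position 6: "c" => MATCH
  Position 7: "c" => MATCH
  Position 8: "c" => MATCH
  Position 9: "b" => no
  Position 10: "a" => no
  Position 11: "b" => no
  Position 12: "b" => no
  Position 13: "c" => MATCH
Total occurrences: 6

6


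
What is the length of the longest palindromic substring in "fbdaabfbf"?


Input: "fbdaabfbf"
Checking substrings for palindromes:
  [5:8] "bfb" (len 3) => palindrome
  [6:9] "fbf" (len 3) => palindrome
  [3:5] "aa" (len 2) => palindrome
Longest palindromic substring: "bfb" with length 3

3


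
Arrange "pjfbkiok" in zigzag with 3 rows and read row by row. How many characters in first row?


Zigzag "pjfbkiok" into 3 rows:
Placing characters:
  'p' => row 0
  'j' => row 1
  'f' => row 2
  'b' => row 1
  'k' => row 0
  'i' => row 1
  'o' => row 2
  'k' => row 1
Rows:
  Row 0: "pk"
  Row 1: "jbik"
  Row 2: "fo"
First row length: 2

2


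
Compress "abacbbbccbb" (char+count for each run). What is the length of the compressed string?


Input: abacbbbccbb
Runs:
  'a' x 1 => "a1"
  'b' x 1 => "b1"
  'a' x 1 => "a1"
  'c' x 1 => "c1"
  'b' x 3 => "b3"
  'c' x 2 => "c2"
  'b' x 2 => "b2"
Compressed: "a1b1a1c1b3c2b2"
Compressed length: 14

14


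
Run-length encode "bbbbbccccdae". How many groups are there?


Input: bbbbbccccdae
Scanning for consecutive runs:
  Group 1: 'b' x 5 (positions 0-4)
  Group 2: 'c' x 4 (positions 5-8)
  Group 3: 'd' x 1 (positions 9-9)
  Group 4: 'a' x 1 (positions 10-10)
  Group 5: 'e' x 1 (positions 11-11)
Total groups: 5

5


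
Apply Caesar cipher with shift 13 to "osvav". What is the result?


Caesar cipher: shift "osvav" by 13
  'o' (pos 14) + 13 = pos 1 = 'b'
  's' (pos 18) + 13 = pos 5 = 'f'
  'v' (pos 21) + 13 = pos 8 = 'i'
  'a' (pos 0) + 13 = pos 13 = 'n'
  'v' (pos 21) + 13 = pos 8 = 'i'
Result: bfini

bfini


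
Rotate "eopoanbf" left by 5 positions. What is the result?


Input: "eopoanbf", rotate left by 5
First 5 characters: "eopoa"
Remaining characters: "nbf"
Concatenate remaining + first: "nbf" + "eopoa" = "nbfeopoa"

nbfeopoa


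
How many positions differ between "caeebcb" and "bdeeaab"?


Comparing "caeebcb" and "bdeeaab" position by position:
  Position 0: 'c' vs 'b' => DIFFER
  Position 1: 'a' vs 'd' => DIFFER
  Position 2: 'e' vs 'e' => same
  Position 3: 'e' vs 'e' => same
  Position 4: 'b' vs 'a' => DIFFER
  Position 5: 'c' vs 'a' => DIFFER
  Position 6: 'b' vs 'b' => same
Positions that differ: 4

4


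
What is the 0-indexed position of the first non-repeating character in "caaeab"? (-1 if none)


Input: caaeab
Character frequencies:
  'a': 3
  'b': 1
  'c': 1
  'e': 1
Scanning left to right for freq == 1:
  Position 0 ('c'): unique! => answer = 0

0


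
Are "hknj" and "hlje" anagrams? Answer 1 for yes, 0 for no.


Strings: "hknj", "hlje"
Sorted first:  hjkn
Sorted second: ehjl
Differ at position 0: 'h' vs 'e' => not anagrams

0


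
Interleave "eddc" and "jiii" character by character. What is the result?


Interleaving "eddc" and "jiii":
  Position 0: 'e' from first, 'j' from second => "ej"
  Position 1: 'd' from first, 'i' from second => "di"
  Position 2: 'd' from first, 'i' from second => "di"
  Position 3: 'c' from first, 'i' from second => "ci"
Result: ejdidici

ejdidici


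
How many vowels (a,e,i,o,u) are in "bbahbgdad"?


Input: bbahbgdad
Checking each character:
  'b' at position 0: consonant
  'b' at position 1: consonant
  'a' at position 2: vowel (running total: 1)
  'h' at position 3: consonant
  'b' at position 4: consonant
  'g' at position 5: consonant
  'd' at position 6: consonant
  'a' at position 7: vowel (running total: 2)
  'd' at position 8: consonant
Total vowels: 2

2


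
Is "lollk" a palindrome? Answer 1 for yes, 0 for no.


Input: lollk
Reversed: kllol
  Compare pos 0 ('l') with pos 4 ('k'): MISMATCH
  Compare pos 1 ('o') with pos 3 ('l'): MISMATCH
Result: not a palindrome

0


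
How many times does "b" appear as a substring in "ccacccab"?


Searching for "b" in "ccacccab"
Scanning each position:
  Position 0: "c" => no
  Position 1: "c" => no
  Position 2: "a" => no
  Position 3: "c" => no
  Position 4: "c" => no
  Position 5: "c" => no
  Position 6: "a" => no
  Position 7: "b" => MATCH
Total occurrences: 1

1


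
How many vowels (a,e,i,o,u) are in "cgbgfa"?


Input: cgbgfa
Checking each character:
  'c' at position 0: consonant
  'g' at position 1: consonant
  'b' at position 2: consonant
  'g' at position 3: consonant
  'f' at position 4: consonant
  'a' at position 5: vowel (running total: 1)
Total vowels: 1

1


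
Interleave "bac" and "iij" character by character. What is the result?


Interleaving "bac" and "iij":
  Position 0: 'b' from first, 'i' from second => "bi"
  Position 1: 'a' from first, 'i' from second => "ai"
  Position 2: 'c' from first, 'j' from second => "cj"
Result: biaicj

biaicj


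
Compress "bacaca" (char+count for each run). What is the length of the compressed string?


Input: bacaca
Runs:
  'b' x 1 => "b1"
  'a' x 1 => "a1"
  'c' x 1 => "c1"
  'a' x 1 => "a1"
  'c' x 1 => "c1"
  'a' x 1 => "a1"
Compressed: "b1a1c1a1c1a1"
Compressed length: 12

12


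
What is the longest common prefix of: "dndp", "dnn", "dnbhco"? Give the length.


Words: dndp, dnn, dnbhco
  Position 0: all 'd' => match
  Position 1: all 'n' => match
  Position 2: ('d', 'n', 'b') => mismatch, stop
LCP = "dn" (length 2)

2


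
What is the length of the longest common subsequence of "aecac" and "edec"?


LCS of "aecac" and "edec"
DP table:
           e    d    e    c
      0    0    0    0    0
  a   0    0    0    0    0
  e   0    1    1    1    1
  c   0    1    1    1    2
  a   0    1    1    1    2
  c   0    1    1    1    2
LCS length = dp[5][4] = 2

2


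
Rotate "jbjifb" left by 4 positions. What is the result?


Input: "jbjifb", rotate left by 4
First 4 characters: "jbji"
Remaining characters: "fb"
Concatenate remaining + first: "fb" + "jbji" = "fbjbji"

fbjbji


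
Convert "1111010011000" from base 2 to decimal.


Input: "1111010011000" in base 2
Positional expansion:
  Digit '1' (value 1) x 2^12 = 4096
  Digit '1' (value 1) x 2^11 = 2048
  Digit '1' (value 1) x 2^10 = 1024
  Digit '1' (value 1) x 2^9 = 512
  Digit '0' (value 0) x 2^8 = 0
  Digit '1' (value 1) x 2^7 = 128
  Digit '0' (value 0) x 2^6 = 0
  Digit '0' (value 0) x 2^5 = 0
  Digit '1' (value 1) x 2^4 = 16
  Digit '1' (value 1) x 2^3 = 8
  Digit '0' (value 0) x 2^2 = 0
  Digit '0' (value 0) x 2^1 = 0
  Digit '0' (value 0) x 2^0 = 0
Sum = 7832

7832


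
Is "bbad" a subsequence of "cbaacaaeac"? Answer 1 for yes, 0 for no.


Check if "bbad" is a subsequence of "cbaacaaeac"
Greedy scan:
  Position 0 ('c'): no match needed
  Position 1 ('b'): matches sub[0] = 'b'
  Position 2 ('a'): no match needed
  Position 3 ('a'): no match needed
  Position 4 ('c'): no match needed
  Position 5 ('a'): no match needed
  Position 6 ('a'): no match needed
  Position 7 ('e'): no match needed
  Position 8 ('a'): no match needed
  Position 9 ('c'): no match needed
Only matched 1/4 characters => not a subsequence

0


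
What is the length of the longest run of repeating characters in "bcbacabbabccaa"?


Input: "bcbacabbabccaa"
Scanning for longest run:
  Position 1 ('c'): new char, reset run to 1
  Position 2 ('b'): new char, reset run to 1
  Position 3 ('a'): new char, reset run to 1
  Position 4 ('c'): new char, reset run to 1
  Position 5 ('a'): new char, reset run to 1
  Position 6 ('b'): new char, reset run to 1
  Position 7 ('b'): continues run of 'b', length=2
  Position 8 ('a'): new char, reset run to 1
  Position 9 ('b'): new char, reset run to 1
  Position 10 ('c'): new char, reset run to 1
  Position 11 ('c'): continues run of 'c', length=2
  Position 12 ('a'): new char, reset run to 1
  Position 13 ('a'): continues run of 'a', length=2
Longest run: 'b' with length 2

2


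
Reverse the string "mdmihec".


Input: mdmihec
Reading characters right to left:
  Position 6: 'c'
  Position 5: 'e'
  Position 4: 'h'
  Position 3: 'i'
  Position 2: 'm'
  Position 1: 'd'
  Position 0: 'm'
Reversed: cehimdm

cehimdm


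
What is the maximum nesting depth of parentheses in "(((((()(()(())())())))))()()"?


Input: "(((((()(()(())())())))))()()"
Tracking depth:
  Position 0 '(': depth becomes 1
  Position 1 '(': depth becomes 2
  Position 2 '(': depth becomes 3
  Position 3 '(': depth becomes 4
  Position 4 '(': depth becomes 5
  Position 5 '(': depth becomes 6
  Position 6 ')': depth becomes 5
  Position 7 '(': depth becomes 6
  Position 8 '(': depth becomes 7
  Position 9 ')': depth becomes 6
  Position 10 '(': depth becomes 7
  Position 11 '(': depth becomes 8
  Position 12 ')': depth becomes 7
  Position 13 ')': depth becomes 6
  Position 14 '(': depth becomes 7
  Position 15 ')': depth becomes 6
  Position 16 ')': depth becomes 5
  Position 17 '(': depth becomes 6
  Position 18 ')': depth becomes 5
  Position 19 ')': depth becomes 4
  Position 20 ')': depth becomes 3
  Position 21 ')': depth becomes 2
  Position 22 ')': depth becomes 1
  Position 23 ')': depth becomes 0
  Position 24 '(': depth becomes 1
  Position 25 ')': depth becomes 0
  Position 26 '(': depth becomes 1
  Position 27 ')': depth becomes 0
Maximum depth reached: 8

8


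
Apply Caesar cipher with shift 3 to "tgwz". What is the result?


Caesar cipher: shift "tgwz" by 3
  't' (pos 19) + 3 = pos 22 = 'w'
  'g' (pos 6) + 3 = pos 9 = 'j'
  'w' (pos 22) + 3 = pos 25 = 'z'
  'z' (pos 25) + 3 = pos 2 = 'c'
Result: wjzc

wjzc


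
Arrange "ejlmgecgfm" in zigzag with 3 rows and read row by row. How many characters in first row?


Zigzag "ejlmgecgfm" into 3 rows:
Placing characters:
  'e' => row 0
  'j' => row 1
  'l' => row 2
  'm' => row 1
  'g' => row 0
  'e' => row 1
  'c' => row 2
  'g' => row 1
  'f' => row 0
  'm' => row 1
Rows:
  Row 0: "egf"
  Row 1: "jmegm"
  Row 2: "lc"
First row length: 3

3


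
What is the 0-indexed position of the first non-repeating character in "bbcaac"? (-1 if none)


Input: bbcaac
Character frequencies:
  'a': 2
  'b': 2
  'c': 2
Scanning left to right for freq == 1:
  Position 0 ('b'): freq=2, skip
  Position 1 ('b'): freq=2, skip
  Position 2 ('c'): freq=2, skip
  Position 3 ('a'): freq=2, skip
  Position 4 ('a'): freq=2, skip
  Position 5 ('c'): freq=2, skip
  No unique character found => answer = -1

-1


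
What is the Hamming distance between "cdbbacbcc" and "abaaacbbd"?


Comparing "cdbbacbcc" and "abaaacbbd" position by position:
  Position 0: 'c' vs 'a' => differ
  Position 1: 'd' vs 'b' => differ
  Position 2: 'b' vs 'a' => differ
  Position 3: 'b' vs 'a' => differ
  Position 4: 'a' vs 'a' => same
  Position 5: 'c' vs 'c' => same
  Position 6: 'b' vs 'b' => same
  Position 7: 'c' vs 'b' => differ
  Position 8: 'c' vs 'd' => differ
Total differences (Hamming distance): 6

6


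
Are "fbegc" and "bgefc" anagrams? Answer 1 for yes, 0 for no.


Strings: "fbegc", "bgefc"
Sorted first:  bcefg
Sorted second: bcefg
Sorted forms match => anagrams

1


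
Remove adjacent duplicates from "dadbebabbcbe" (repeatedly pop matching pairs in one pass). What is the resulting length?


Input: dadbebabbcbe
Stack-based adjacent duplicate removal:
  Read 'd': push. Stack: d
  Read 'a': push. Stack: da
  Read 'd': push. Stack: dad
  Read 'b': push. Stack: dadb
  Read 'e': push. Stack: dadbe
  Read 'b': push. Stack: dadbeb
  Read 'a': push. Stack: dadbeba
  Read 'b': push. Stack: dadbebab
  Read 'b': matches stack top 'b' => pop. Stack: dadbeba
  Read 'c': push. Stack: dadbebac
  Read 'b': push. Stack: dadbebacb
  Read 'e': push. Stack: dadbebacbe
Final stack: "dadbebacbe" (length 10)

10


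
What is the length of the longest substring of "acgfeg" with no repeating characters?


Input: "acgfeg"
Sliding window (track last position of each char):
  Position 0 ('a'): window [0,0] length 1 -- new best
  Position 1 ('c'): window [0,1] length 2 -- new best
  Position 2 ('g'): window [0,2] length 3 -- new best
  Position 3 ('f'): window [0,3] length 4 -- new best
  Position 4 ('e'): window [0,4] length 5 -- new best
  Position 5 ('g'): repeat (last at 2), move window start to 3
  Position 5 ('g'): window [3,5] length 3
Longest substring with no repeats: "acgfe" with length 5

5


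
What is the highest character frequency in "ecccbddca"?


Input: ecccbddca
Character counts:
  'a': 1
  'b': 1
  'c': 4
  'd': 2
  'e': 1
Maximum frequency: 4

4


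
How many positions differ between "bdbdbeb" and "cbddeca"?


Comparing "bdbdbeb" and "cbddeca" position by position:
  Position 0: 'b' vs 'c' => DIFFER
  Position 1: 'd' vs 'b' => DIFFER
  Position 2: 'b' vs 'd' => DIFFER
  Position 3: 'd' vs 'd' => same
  Position 4: 'b' vs 'e' => DIFFER
  Position 5: 'e' vs 'c' => DIFFER
  Position 6: 'b' vs 'a' => DIFFER
Positions that differ: 6

6


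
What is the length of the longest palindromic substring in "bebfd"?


Input: "bebfd"
Checking substrings for palindromes:
  [0:3] "beb" (len 3) => palindrome
Longest palindromic substring: "beb" with length 3

3


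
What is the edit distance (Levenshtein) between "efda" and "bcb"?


Computing edit distance: "efda" -> "bcb"
DP table:
           b    c    b
      0    1    2    3
  e   1    1    2    3
  f   2    2    2    3
  d   3    3    3    3
  a   4    4    4    4
Edit distance = dp[4][3] = 4

4


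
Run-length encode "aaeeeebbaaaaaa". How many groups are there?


Input: aaeeeebbaaaaaa
Scanning for consecutive runs:
  Group 1: 'a' x 2 (positions 0-1)
  Group 2: 'e' x 4 (positions 2-5)
  Group 3: 'b' x 2 (positions 6-7)
  Group 4: 'a' x 6 (positions 8-13)
Total groups: 4

4


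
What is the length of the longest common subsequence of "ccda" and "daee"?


LCS of "ccda" and "daee"
DP table:
           d    a    e    e
      0    0    0    0    0
  c   0    0    0    0    0
  c   0    0    0    0    0
  d   0    1    1    1    1
  a   0    1    2    2    2
LCS length = dp[4][4] = 2

2


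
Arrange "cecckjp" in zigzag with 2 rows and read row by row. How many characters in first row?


Zigzag "cecckjp" into 2 rows:
Placing characters:
  'c' => row 0
  'e' => row 1
  'c' => row 0
  'c' => row 1
  'k' => row 0
  'j' => row 1
  'p' => row 0
Rows:
  Row 0: "cckp"
  Row 1: "ecj"
First row length: 4

4


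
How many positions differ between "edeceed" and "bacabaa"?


Comparing "edeceed" and "bacabaa" position by position:
  Position 0: 'e' vs 'b' => DIFFER
  Position 1: 'd' vs 'a' => DIFFER
  Position 2: 'e' vs 'c' => DIFFER
  Position 3: 'c' vs 'a' => DIFFER
  Position 4: 'e' vs 'b' => DIFFER
  Position 5: 'e' vs 'a' => DIFFER
  Position 6: 'd' vs 'a' => DIFFER
Positions that differ: 7

7


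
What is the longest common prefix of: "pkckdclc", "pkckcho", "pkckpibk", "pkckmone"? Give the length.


Words: pkckdclc, pkckcho, pkckpibk, pkckmone
  Position 0: all 'p' => match
  Position 1: all 'k' => match
  Position 2: all 'c' => match
  Position 3: all 'k' => match
  Position 4: ('d', 'c', 'p', 'm') => mismatch, stop
LCP = "pkck" (length 4)

4


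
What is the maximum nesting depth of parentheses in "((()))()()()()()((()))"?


Input: "((()))()()()()()((()))"
Tracking depth:
  Position 0 '(': depth becomes 1
  Position 1 '(': depth becomes 2
  Position 2 '(': depth becomes 3
  Position 3 ')': depth becomes 2
  Position 4 ')': depth becomes 1
  Position 5 ')': depth becomes 0
  Position 6 '(': depth becomes 1
  Position 7 ')': depth becomes 0
  Position 8 '(': depth becomes 1
  Position 9 ')': depth becomes 0
  Position 10 '(': depth becomes 1
  Position 11 ')': depth becomes 0
  Position 12 '(': depth becomes 1
  Position 13 ')': depth becomes 0
  Position 14 '(': depth becomes 1
  Position 15 ')': depth becomes 0
  Position 16 '(': depth becomes 1
  Position 17 '(': depth becomes 2
  Position 18 '(': depth becomes 3
  Position 19 ')': depth becomes 2
  Position 20 ')': depth becomes 1
  Position 21 ')': depth becomes 0
Maximum depth reached: 3

3


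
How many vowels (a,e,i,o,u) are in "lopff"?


Input: lopff
Checking each character:
  'l' at position 0: consonant
  'o' at position 1: vowel (running total: 1)
  'p' at position 2: consonant
  'f' at position 3: consonant
  'f' at position 4: consonant
Total vowels: 1

1


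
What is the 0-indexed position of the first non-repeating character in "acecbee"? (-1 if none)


Input: acecbee
Character frequencies:
  'a': 1
  'b': 1
  'c': 2
  'e': 3
Scanning left to right for freq == 1:
  Position 0 ('a'): unique! => answer = 0

0


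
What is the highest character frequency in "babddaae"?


Input: babddaae
Character counts:
  'a': 3
  'b': 2
  'd': 2
  'e': 1
Maximum frequency: 3

3


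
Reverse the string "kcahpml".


Input: kcahpml
Reading characters right to left:
  Position 6: 'l'
  Position 5: 'm'
  Position 4: 'p'
  Position 3: 'h'
  Position 2: 'a'
  Position 1: 'c'
  Position 0: 'k'
Reversed: lmphack

lmphack


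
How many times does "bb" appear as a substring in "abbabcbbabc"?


Searching for "bb" in "abbabcbbabc"
Scanning each position:
  Position 0: "ab" => no
  Position 1: "bb" => MATCH
  Position 2: "ba" => no
  Position 3: "ab" => no
  Position 4: "bc" => no
  Position 5: "cb" => no
  Position 6: "bb" => MATCH
  Position 7: "ba" => no
  Position 8: "ab" => no
  Position 9: "bc" => no
Total occurrences: 2

2


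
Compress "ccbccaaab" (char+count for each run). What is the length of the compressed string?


Input: ccbccaaab
Runs:
  'c' x 2 => "c2"
  'b' x 1 => "b1"
  'c' x 2 => "c2"
  'a' x 3 => "a3"
  'b' x 1 => "b1"
Compressed: "c2b1c2a3b1"
Compressed length: 10

10


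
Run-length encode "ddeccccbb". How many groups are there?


Input: ddeccccbb
Scanning for consecutive runs:
  Group 1: 'd' x 2 (positions 0-1)
  Group 2: 'e' x 1 (positions 2-2)
  Group 3: 'c' x 4 (positions 3-6)
  Group 4: 'b' x 2 (positions 7-8)
Total groups: 4

4


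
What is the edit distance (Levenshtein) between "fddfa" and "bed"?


Computing edit distance: "fddfa" -> "bed"
DP table:
           b    e    d
      0    1    2    3
  f   1    1    2    3
  d   2    2    2    2
  d   3    3    3    2
  f   4    4    4    3
  a   5    5    5    4
Edit distance = dp[5][3] = 4

4


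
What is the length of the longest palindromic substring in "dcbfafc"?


Input: "dcbfafc"
Checking substrings for palindromes:
  [3:6] "faf" (len 3) => palindrome
Longest palindromic substring: "faf" with length 3

3


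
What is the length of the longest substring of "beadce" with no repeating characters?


Input: "beadce"
Sliding window (track last position of each char):
  Position 0 ('b'): window [0,0] length 1 -- new best
  Position 1 ('e'): window [0,1] length 2 -- new best
  Position 2 ('a'): window [0,2] length 3 -- new best
  Position 3 ('d'): window [0,3] length 4 -- new best
  Position 4 ('c'): window [0,4] length 5 -- new best
  Position 5 ('e'): repeat (last at 1), move window start to 2
  Position 5 ('e'): window [2,5] length 4
Longest substring with no repeats: "beadc" with length 5

5
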